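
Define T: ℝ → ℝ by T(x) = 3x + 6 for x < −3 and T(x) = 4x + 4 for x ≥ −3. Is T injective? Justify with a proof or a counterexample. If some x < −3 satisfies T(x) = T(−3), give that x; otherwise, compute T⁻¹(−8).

-14/3

Both pieces are strictly increasing (slopes 3 and 4), so each is injective on its own interval.
The left piece maps (−∞, −3) onto (−∞, −3); the right piece maps [−3, ∞) onto [−8, ∞).
These images overlap. In particular T(−3) = −8 (right piece), and solving 3x + 6 = −8 on the left piece gives x = −14/3 < −3.
So T(−14/3) = T(−3) with −14/3 ≠ −3, and T is not injective. This x = −14/3 is the requested value below −3.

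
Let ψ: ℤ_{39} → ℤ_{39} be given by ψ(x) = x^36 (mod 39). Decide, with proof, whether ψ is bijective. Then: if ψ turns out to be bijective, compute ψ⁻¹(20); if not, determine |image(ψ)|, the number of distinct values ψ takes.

4

ψ(1) = 1^36 = 1.
ψ(2): Repeated squaring mod 39: 2^1 ≡ 2, 2^2 ≡ 2² = 4, 2^4 ≡ 4² = 16, 2^8 ≡ 16² = 256 ≡ 22, 2^16 ≡ 22² = 484 ≡ 16, 2^32 ≡ 16² = 256 ≡ 22. Since 36 = 32 + 4, 2^36 ≡ 22·16: 22·16 = 352 ≡ 1. So 2^36 ≡ 1 (mod 39).
So ψ(1) = ψ(2) = 1 while 1 ≠ 2, thus ψ is not injective, hence not bijective.
Since ψ is not bijective, we determine |image(ψ)|. Computing x^36 mod 39 for each x (by repeated squaring, reducing mod 39 at every step), the values ψ(0), ψ(1), …, ψ(38) are: 0, 1, 1, 27, 1, 1, 27, 1, 1, 27, 1, 1, 27, 13, 1, 27, 1, 1, 27, 1, 1, 27, 1, 1, 27, 1, 13, 27, 1, 1, 27, 1, 1, 27, 1, 1, 27, 1, 1.
The distinct values are {0, 1, 13, 27}; there are 4 of them.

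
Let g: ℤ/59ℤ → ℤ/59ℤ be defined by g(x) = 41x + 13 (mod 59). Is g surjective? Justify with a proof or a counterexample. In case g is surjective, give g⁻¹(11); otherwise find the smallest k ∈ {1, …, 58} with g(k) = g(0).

Since gcd(41, 59) = 1, 41 is invertible modulo 59. Euclid's algorithm: 59 = 1·41 + 18, 41 = 2·18 + 5, 18 = 3·5 + 3, 5 = 1·3 + 2, 3 = 1·2 + 1; back-substituting gives 1 = 36·41 − 25·59, so 41⁻¹ ≡ 36 (mod 59).
Then y ↦ 36(y − 13) is a two-sided inverse to g, so every y ∈ ℤ/59ℤ has a preimage.
Therefore g is surjective.
Since g is surjective, we compute g⁻¹(11): solve 41x + 13 ≡ 11 (mod 59), i.e. 41x ≡ 57 (mod 59).
Multiplying by 41⁻¹ = 36 gives x ≡ 36·57 = 2052 = 34·59 + 46 ≡ 46 (mod 59).
Check: g(46) = 41·46 + 13 = 1899 = 32·59 + 11 ≡ 11 (mod 59).

46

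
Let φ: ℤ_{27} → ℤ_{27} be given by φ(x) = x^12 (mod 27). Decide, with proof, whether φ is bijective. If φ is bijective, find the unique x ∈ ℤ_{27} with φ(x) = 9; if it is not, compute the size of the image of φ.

φ(0) = 0^12 = 0.
φ(3): Repeated squaring mod 27: 3^1 ≡ 3, 3^2 ≡ 3² = 9, 3^4 ≡ 9² = 81 ≡ 0, 3^8 ≡ 0² = 0. Since 12 = 8 + 4, 3^12 ≡ 0·0: 0·0 = 0. So 3^12 ≡ 0 (mod 27).
So φ(0) = φ(3) = 0 while 0 ≠ 3, so φ is not injective, hence not bijective.
Since φ is not bijective, we determine |image(φ)|. Computing x^12 mod 27 for each x (by repeated squaring, reducing mod 27 at every step), the values φ(0), φ(1), …, φ(26) are: 0, 1, 19, 0, 10, 10, 0, 19, 1, 0, 1, 19, 0, 10, 10, 0, 19, 1, 0, 1, 19, 0, 10, 10, 0, 19, 1.
The distinct values are {0, 1, 10, 19}; there are 4 of them.

4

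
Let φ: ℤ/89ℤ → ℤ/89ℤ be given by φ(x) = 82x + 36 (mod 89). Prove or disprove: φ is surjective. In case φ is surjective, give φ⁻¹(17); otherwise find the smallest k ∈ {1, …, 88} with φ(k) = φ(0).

Recall: φ is surjective if every y in the codomain equals φ(x) for some x in the domain.
Since gcd(82, 89) = 1, 82 is invertible modulo 89. Euclid's algorithm: 89 = 1·82 + 7, 82 = 11·7 + 5, 7 = 1·5 + 2, 5 = 2·2 + 1; back-substituting gives 1 = 38·82 − 35·89, so 82⁻¹ ≡ 38 (mod 89).
Then y ↦ 38(y − 36) is a two-sided inverse to φ, so every y ∈ ℤ/89ℤ has a preimage.
Therefore φ is surjective.
Since φ is surjective, we find φ⁻¹(17): we need 82x ≡ 17 − 36 ≡ 70 (mod 89). Using 82⁻¹ = 38: x ≡ 38·70 = 2660 = 29·89 + 79, so x = 79.
Check: φ(79) = 82·79 + 36 = 6514 = 73·89 + 17 ≡ 17 (mod 89).

79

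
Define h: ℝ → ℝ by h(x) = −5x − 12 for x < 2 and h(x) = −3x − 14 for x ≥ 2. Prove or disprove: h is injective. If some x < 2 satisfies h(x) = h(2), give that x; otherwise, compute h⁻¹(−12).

Both pieces are strictly decreasing (slopes −5 and −3), so each is injective on its own interval.
The left piece maps (−∞, 2) onto (−22, ∞); the right piece maps [2, ∞) onto (−∞, −20].
These images overlap. In particular h(2) = −20 (right piece), and solving −5x − 12 = −20 on the left piece gives x = 8/5 < 2.
So h(8/5) = h(2) with 8/5 ≠ 2, and h is not injective. This x = 8/5 is the requested value below 2.

8/5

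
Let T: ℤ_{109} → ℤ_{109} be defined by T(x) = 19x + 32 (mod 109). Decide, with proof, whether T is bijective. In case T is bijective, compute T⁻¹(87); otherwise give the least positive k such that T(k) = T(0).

66

Recall: injectivity means: for all s, t in the domain, T(s) = T(t) implies s = t.
Suppose T(s) = T(t) in ℤ_{109}. Then 19s + 32 ≡ 19t + 32 (mod 109), hence 19(s − t) ≡ 0 (mod 109).
Since gcd(19, 109) = 1, 19 is invertible modulo 109, thus s − t ≡ 0 (mod 109), i.e. s = t.
We now compute 19⁻¹ mod 109 explicitly. Euclid's algorithm: 109 = 5·19 + 14, 19 = 1·14 + 5, 14 = 2·5 + 4, 5 = 1·4 + 1; back-substituting gives 1 = 23·19 − 4·109, so 19⁻¹ ≡ 23 (mod 109).
Then y ↦ 23(y − 32) is a two-sided inverse to T, so every y ∈ ℤ_{109} has a preimage.
Thus T is bijective.
Since T is bijective, we compute T⁻¹(87): solve 19x + 32 ≡ 87 (mod 109), i.e. 19x ≡ 55 (mod 109).
Multiplying by 19⁻¹ = 23 gives x ≡ 23·55 = 1265 = 11·109 + 66 ≡ 66 (mod 109).
Check: T(66) = 19·66 + 32 = 1286 = 11·109 + 87 ≡ 87 (mod 109).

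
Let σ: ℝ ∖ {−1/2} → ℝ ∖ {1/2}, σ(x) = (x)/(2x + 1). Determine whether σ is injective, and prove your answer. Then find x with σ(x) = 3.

-3/5

Suppose σ(a) = σ(b). Cross-multiplying: (a)(2b + 1) = (b)(2a + 1).
Expanding both sides and cancelling the symmetric terms leaves 1·(a − b) = 0. Since 1 ≠ 0, a = b. Therefore σ is injective.
Solving σ(x) = 3: cross-multiplying gives x = 3(2x + 1), which rearranges to −5x = 3, so x = −3/5.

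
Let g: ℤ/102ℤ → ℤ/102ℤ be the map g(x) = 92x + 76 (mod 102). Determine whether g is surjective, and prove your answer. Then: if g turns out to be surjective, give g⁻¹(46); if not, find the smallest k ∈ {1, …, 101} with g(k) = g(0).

Since gcd(92, 102) = 2, we have 92x ≡ 0 (mod 2) for all x, so g(x) ≡ 0 (mod 2).
But 1 ≢ 0 (mod 2), so 1 ∈ ℤ/102ℤ has no preimage. So g is not surjective.
Since g is not surjective, we find the least positive k with g(k) = g(0): this means 92k ≡ 0 (mod 102), i.e. 102 ∣ 92k. Since gcd(92, 102) = 2, dividing through by 2 this holds exactly when 51 ∣ 46k, and as gcd(46, 51) = 1, exactly when 51 ∣ k.
The smallest positive such k is 51.

51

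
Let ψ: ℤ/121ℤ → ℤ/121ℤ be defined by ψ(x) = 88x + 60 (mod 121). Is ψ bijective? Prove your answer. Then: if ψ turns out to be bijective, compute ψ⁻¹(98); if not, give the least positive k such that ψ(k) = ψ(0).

11

We have gcd(88, 121) = 11 > 1. Taking s = 0 and t = 11: ψ(0) = 60 and ψ(11) = 88·11 + 60 = 1028 ≡ 60 (mod 121).
So ψ(0) = ψ(11) while 0 ≠ 11, so ψ is not injective, hence not bijective.
Since ψ is not bijective, we find the least positive k with ψ(k) = ψ(0): this means 88k ≡ 0 (mod 121), i.e. 121 ∣ 88k. Since gcd(88, 121) = 11, dividing through by 11 this holds exactly when 11 ∣ 8k, and as gcd(8, 11) = 1, exactly when 11 ∣ k.
The smallest positive such k is 11.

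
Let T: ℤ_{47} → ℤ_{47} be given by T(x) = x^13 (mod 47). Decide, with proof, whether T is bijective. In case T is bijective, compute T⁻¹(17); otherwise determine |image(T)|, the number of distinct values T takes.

16

Since 47 is prime, the nonzero elements of ℤ_{47} form a cyclic group of order 46.
As gcd(13, 46) = 1, raising to the 13th power is a bijection on this group: if a^13 ≡ b^13 then (ab^{−1})^13 = 1, and the only element of order dividing gcd(13, 46) = 1 is 1, so a = b.
With T(0) = 0 this makes T injective on all of ℤ_{47}, hence bijective (finite equal-size domain and codomain). In particular T is bijective.
Since T is bijective, we find the preimage of 17. The inverse of x ↦ x^13 on (ℤ_{47})^× is x ↦ x^39, because 13·39 = 507 = 11·46 + 1 ≡ 1 (mod 46) and x^{46} = 1 for x ≠ 0 (Fermat). So T⁻¹(17) = 17^39 mod 47.
Repeated squaring mod 47: 17^1 ≡ 17, 17^2 ≡ 17² = 289 ≡ 7, 17^4 ≡ 7² = 49 ≡ 2, 17^8 ≡ 2² = 4, 17^16 ≡ 4² = 16, 17^32 ≡ 16² = 256 ≡ 21. Since 39 = 32 + 4 + 2 + 1, 17^39 ≡ 21·2·7·17: 21·2 = 42, then 42·7 = 294 ≡ 12, then 12·17 = 204 ≡ 16. So 17^39 ≡ 16 (mod 47).
Hence T⁻¹(17) = 16.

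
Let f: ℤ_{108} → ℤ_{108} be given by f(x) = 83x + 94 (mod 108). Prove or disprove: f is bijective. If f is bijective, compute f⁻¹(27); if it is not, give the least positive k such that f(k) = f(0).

7

If f(u) = f(v), then 83u ≡ 83v (mod 108). Because gcd(83, 108) = 1, we may cancel 83 to get u ≡ v (mod 108).
We now compute 83⁻¹ mod 108 explicitly. Euclid's algorithm: 108 = 1·83 + 25, 83 = 3·25 + 8, 25 = 3·8 + 1; back-substituting gives 1 = 95·83 − 73·108, so 83⁻¹ ≡ 95 (mod 108).
For any y ∈ ℤ_{108}, x = 95(y − 94) mod 108 satisfies f(x) = 83·95(y − 94) + 94 ≡ y (since 83·95 ≡ 1 mod 108). So every y has a preimage.
Thus f is bijective.
Since f is bijective, we find f⁻¹(27): we need 83x ≡ 27 − 94 ≡ 41 (mod 108). Using 83⁻¹ = 95: x ≡ 95·41 = 3895 = 36·108 + 7, so x = 7.
Check: f(7) = 83·7 + 94 = 675 = 6·108 + 27 ≡ 27 (mod 108).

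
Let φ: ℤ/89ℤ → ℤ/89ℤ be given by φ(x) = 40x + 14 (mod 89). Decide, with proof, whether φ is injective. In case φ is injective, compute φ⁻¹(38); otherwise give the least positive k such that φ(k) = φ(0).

54

Recall that φ is injective if φ(a) = φ(b) implies a = b.
If φ(a) = φ(b), then 40a ≡ 40b (mod 89). Because gcd(40, 89) = 1, we may cancel 40 to get a ≡ b (mod 89).
Thus φ is injective.
We now compute 40⁻¹ mod 89 explicitly. Euclid's algorithm: 89 = 2·40 + 9, 40 = 4·9 + 4, 9 = 2·4 + 1; back-substituting gives 1 = 69·40 − 31·89, so 40⁻¹ ≡ 69 (mod 89).
Since φ is injective, we compute φ⁻¹(38): solve 40x + 14 ≡ 38 (mod 89), i.e. 40x ≡ 24 (mod 89).
Multiplying by 40⁻¹ = 69 gives x ≡ 69·24 = 1656 = 18·89 + 54 ≡ 54 (mod 89).
Check: φ(54) = 40·54 + 14 = 2174 = 24·89 + 38 ≡ 38 (mod 89).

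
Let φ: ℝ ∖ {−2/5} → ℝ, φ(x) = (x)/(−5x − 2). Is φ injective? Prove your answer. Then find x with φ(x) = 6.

Suppose φ(x_1) = φ(x_2). Cross-multiplying: (x_1)(−5x_2 − 2) = (x_2)(−5x_1 − 2).
Expanding both sides and cancelling the symmetric terms leaves −2·(x_1 − x_2) = 0. Since −2 ≠ 0, x_1 = x_2. Thus φ is injective.
Solving φ(x) = 6: cross-multiplying gives x = 6(−5x − 2), which rearranges to 31x = −12, so x = −12/31.

-12/31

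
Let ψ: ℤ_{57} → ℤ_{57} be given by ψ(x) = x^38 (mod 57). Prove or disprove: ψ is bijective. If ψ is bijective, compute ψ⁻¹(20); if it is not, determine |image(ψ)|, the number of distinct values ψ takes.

20

ψ(8): Repeated squaring mod 57: 8^1 ≡ 8, 8^2 ≡ 8² = 64 ≡ 7, 8^4 ≡ 7² = 49, 8^8 ≡ 49² = 2401 ≡ 7, 8^16 ≡ 7² = 49, 8^32 ≡ 49² = 2401 ≡ 7. Since 38 = 32 + 4 + 2, 8^38 ≡ 7·49·7: 7·49 = 343 ≡ 1, then 1·7 = 7. So 8^38 ≡ 7 (mod 57).
ψ(11): Repeated squaring mod 57: 11^1 ≡ 11, 11^2 ≡ 11² = 121 ≡ 7, 11^4 ≡ 7² = 49, 11^8 ≡ 49² = 2401 ≡ 7, 11^16 ≡ 7² = 49, 11^32 ≡ 49² = 2401 ≡ 7. Since 38 = 32 + 4 + 2, 11^38 ≡ 7·49·7: 7·49 = 343 ≡ 1, then 1·7 = 7. So 11^38 ≡ 7 (mod 57).
So ψ(8) = ψ(11) = 7 while 8 ≠ 11, thus ψ is not injective, hence not bijective.
Since ψ is not bijective, we determine |image(ψ)|. Computing x^38 mod 57 for each x (by repeated squaring, reducing mod 57 at every step), the values ψ(0), ψ(1), …, ψ(56) are: 0, 1, 4, 9, 16, 25, 36, 49, 7, 24, 43, 7, 30, 55, 25, 54, 28, 4, 39, 19, 1, 42, 28, 16, 6, 55, 49, 45, 43, 43, 45, 49, 55, 6, 16, 28, 42, 1, 19, 39, 4, 28, 54, 25, 55, 30, 7, 43, 24, 7, 49, 36, 25, 16, 9, 4, 1.
The distinct values are {0, 1, 4, 6, 7, 9, 16, 19, 24, 25, 28, 30, 36, 39, 42, 43, 45, 49, 54, 55}; there are 20 of them.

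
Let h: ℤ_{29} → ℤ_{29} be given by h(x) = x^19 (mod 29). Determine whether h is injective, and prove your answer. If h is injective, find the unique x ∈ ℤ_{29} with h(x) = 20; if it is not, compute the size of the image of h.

Since 29 is prime, the nonzero elements of ℤ_{29} form a cyclic group of order 28.
As gcd(19, 28) = 1, raising to the 19th power is a bijection on this group: if x_1^19 ≡ x_2^19 then (x_1x_2^{−1})^19 = 1, and the only element of order dividing gcd(19, 28) = 1 is 1, so x_1 = x_2.
With h(0) = 0 this makes h injective on all of ℤ_{29}, hence bijective (finite equal-size domain and codomain). In particular h is injective.
Since h is injective, we find the preimage of 20. The inverse of x ↦ x^19 on (ℤ_{29})^× is x ↦ x^3, because 19·3 = 57 = 2·28 + 1 ≡ 1 (mod 28) and x^{28} = 1 for x ≠ 0 (Fermat). So h⁻¹(20) = 20^3 mod 29.
Repeated squaring mod 29: 20^1 ≡ 20, 20^2 ≡ 20² = 400 ≡ 23. Since 3 = 2 + 1, 20^3 ≡ 23·20: 23·20 = 460 ≡ 25. So 20^3 ≡ 25 (mod 29).
Hence h⁻¹(20) = 25.

25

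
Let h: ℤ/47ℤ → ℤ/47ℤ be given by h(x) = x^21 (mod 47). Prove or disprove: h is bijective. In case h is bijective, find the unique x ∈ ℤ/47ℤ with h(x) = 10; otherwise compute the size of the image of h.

22

Since 47 is prime, the nonzero elements of ℤ/47ℤ form a cyclic group of order 46.
As gcd(21, 46) = 1, raising to the 21st power is a bijection on this group: if a^21 ≡ b^21 then (ab^{−1})^21 = 1, and the only element of order dividing gcd(21, 46) = 1 is 1, so a = b.
With h(0) = 0 this makes h injective on all of ℤ/47ℤ, hence bijective (finite equal-size domain and codomain). In particular h is bijective.
Since h is bijective, we find the preimage of 10. The inverse of x ↦ x^21 on (ℤ/47ℤ)^× is x ↦ x^11, because 21·11 = 231 = 5·46 + 1 ≡ 1 (mod 46) and x^{46} = 1 for x ≠ 0 (Fermat). So h⁻¹(10) = 10^11 mod 47.
Repeated squaring mod 47: 10^1 ≡ 10, 10^2 ≡ 10² = 100 ≡ 6, 10^4 ≡ 6² = 36, 10^8 ≡ 36² = 1296 ≡ 27. Since 11 = 8 + 2 + 1, 10^11 ≡ 27·6·10: 27·6 = 162 ≡ 21, then 21·10 = 210 ≡ 22. So 10^11 ≡ 22 (mod 47).
Hence h⁻¹(10) = 22.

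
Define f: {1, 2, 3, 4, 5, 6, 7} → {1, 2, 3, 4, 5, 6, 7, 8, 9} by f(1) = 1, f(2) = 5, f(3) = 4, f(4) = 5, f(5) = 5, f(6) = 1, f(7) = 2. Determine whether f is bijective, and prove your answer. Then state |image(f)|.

f(2) = 5 = f(4) with 2 ≠ 4, so f is not injective, hence not bijective.
The image of f is {1, 2, 4, 5}, which has 4 elements.

4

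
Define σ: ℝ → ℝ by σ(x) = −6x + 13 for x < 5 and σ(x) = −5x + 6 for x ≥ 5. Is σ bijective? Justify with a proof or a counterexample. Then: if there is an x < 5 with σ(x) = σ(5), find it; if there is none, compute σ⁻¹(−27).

Both pieces are strictly decreasing (slopes −6 and −5), so each is injective on its own interval.
The left piece maps (−∞, 5) onto (−17, ∞); the right piece maps [5, ∞) onto (−∞, −19].
The images leave a gap (−17 has no preimage), so σ is not surjective, hence not bijective.
Because the two images are disjoint, no x < 5 has σ(x) = σ(5), so we compute σ⁻¹(−27): −27 lies in (−∞, −19], so solve −5x + 6 = −27: x = (−27 − 6)/(−5) = 33/5.

33/5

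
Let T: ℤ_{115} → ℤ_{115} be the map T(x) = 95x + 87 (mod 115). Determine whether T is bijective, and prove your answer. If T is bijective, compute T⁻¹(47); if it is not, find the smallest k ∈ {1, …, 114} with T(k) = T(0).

23

Recall: T is injective if T(s) = T(t) implies s = t.
We have gcd(95, 115) = 5 > 1. Taking s = 0 and t = 23: T(0) = 87 and T(23) = 95·23 + 87 = 2272 ≡ 87 (mod 115).
So T(0) = T(23) while 0 ≠ 23, so T is not injective, hence not bijective.
Since T is not bijective, we find the least positive k with T(k) = T(0): this means 95k ≡ 0 (mod 115), i.e. 115 ∣ 95k. Since gcd(95, 115) = 5, dividing through by 5 this holds exactly when 23 ∣ 19k, and as gcd(19, 23) = 1, exactly when 23 ∣ k.
The smallest positive such k is 23.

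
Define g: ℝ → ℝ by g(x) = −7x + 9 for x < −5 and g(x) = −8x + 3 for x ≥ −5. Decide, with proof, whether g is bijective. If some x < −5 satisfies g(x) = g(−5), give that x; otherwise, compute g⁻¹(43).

Both pieces are strictly decreasing (slopes −7 and −8), so each is injective on its own interval.
The left piece maps (−∞, −5) onto (44, ∞); the right piece maps [−5, ∞) onto (−∞, 43].
The images leave a gap (44 has no preimage), so g is not surjective, hence not bijective.
Because the two images are disjoint, no x < −5 has g(x) = g(−5), so we compute g⁻¹(43): 43 lies in (−∞, 43], so solve −8x + 3 = 43: x = (43 − 3)/(−8) = −5.

-5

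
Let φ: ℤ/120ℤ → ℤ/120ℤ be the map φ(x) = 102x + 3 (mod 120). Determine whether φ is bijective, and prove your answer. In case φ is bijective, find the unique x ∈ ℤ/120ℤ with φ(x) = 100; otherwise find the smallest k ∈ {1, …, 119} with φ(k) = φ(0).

By definition, φ is injective if φ(u) = φ(v) implies u = v.
We have gcd(102, 120) = 6 > 1. Taking u = 0 and v = 20: φ(0) = 3 and φ(20) = 102·20 + 3 = 2043 ≡ 3 (mod 120).
So φ(0) = φ(20) while 0 ≠ 20, hence φ is not injective, hence not bijective.
Since φ is not bijective, we find the least positive k with φ(k) = φ(0): this means 102k ≡ 0 (mod 120), i.e. 120 ∣ 102k. Since gcd(102, 120) = 6, dividing through by 6 this holds exactly when 20 ∣ 17k, and as gcd(17, 20) = 1, exactly when 20 ∣ k.
The smallest positive such k is 20.

20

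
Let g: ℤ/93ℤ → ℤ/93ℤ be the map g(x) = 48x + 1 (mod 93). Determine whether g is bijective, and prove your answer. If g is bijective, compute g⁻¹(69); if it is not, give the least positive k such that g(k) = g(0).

31

We have gcd(48, 93) = 3 > 1. Taking u = 0 and v = 31: g(0) = 1 and g(31) = 48·31 + 1 = 1489 ≡ 1 (mod 93).
So g(0) = g(31) while 0 ≠ 31, so g is not injective, hence not bijective.
Since g is not bijective, we find the least positive k with g(k) = g(0): this means 48k ≡ 0 (mod 93), i.e. 93 ∣ 48k. Since gcd(48, 93) = 3, dividing through by 3 this holds exactly when 31 ∣ 16k, and as gcd(16, 31) = 1, exactly when 31 ∣ k.
The smallest positive such k is 31.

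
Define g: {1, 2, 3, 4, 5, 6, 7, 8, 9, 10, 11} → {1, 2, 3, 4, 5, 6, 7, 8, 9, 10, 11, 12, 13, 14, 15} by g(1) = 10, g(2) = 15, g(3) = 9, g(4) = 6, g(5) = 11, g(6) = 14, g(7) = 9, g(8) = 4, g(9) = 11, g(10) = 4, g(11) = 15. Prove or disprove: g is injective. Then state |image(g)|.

7

g(3) = 9 = g(7) with 3 ≠ 7, so g is not injective.
The image of g is {4, 6, 9, 10, 11, 14, 15}, which has 7 elements.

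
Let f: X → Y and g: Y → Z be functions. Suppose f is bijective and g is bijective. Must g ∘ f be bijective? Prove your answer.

Injectivity: if g(f(x_1)) = g(f(x_2)) then f(x_1) = f(x_2) (g injective) so x_1 = x_2 (f injective).
Surjectivity: for c ∈ Z pick b with g(b) = c, then a with f(a) = b; then (g ∘ f)(a) = c.
Hence g ∘ f is bijective.

bijective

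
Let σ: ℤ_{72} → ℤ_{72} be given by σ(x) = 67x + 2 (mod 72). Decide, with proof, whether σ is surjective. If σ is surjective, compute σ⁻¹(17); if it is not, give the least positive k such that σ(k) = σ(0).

Since gcd(67, 72) = 1, 67 is invertible modulo 72. Euclid's algorithm: 72 = 1·67 + 5, 67 = 13·5 + 2, 5 = 2·2 + 1; back-substituting gives 1 = 43·67 − 40·72, so 67⁻¹ ≡ 43 (mod 72).
Then y ↦ 43(y − 2) is a two-sided inverse to σ, so every y ∈ ℤ_{72} has a preimage.
Thus σ is surjective.
Since σ is surjective, we find σ⁻¹(17): we need 67x ≡ 17 − 2 ≡ 15 (mod 72). Using 67⁻¹ = 43: x ≡ 43·15 = 645 = 8·72 + 69, so x = 69.
Check: σ(69) = 67·69 + 2 = 4625 = 64·72 + 17 ≡ 17 (mod 72).

69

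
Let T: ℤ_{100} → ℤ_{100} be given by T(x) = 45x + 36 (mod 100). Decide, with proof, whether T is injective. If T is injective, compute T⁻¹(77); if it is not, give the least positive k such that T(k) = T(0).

We have gcd(45, 100) = 5 > 1. Taking u = 0 and v = 20: T(0) = 36 and T(20) = 45·20 + 36 = 936 ≡ 36 (mod 100).
So T(0) = T(20) while 0 ≠ 20, thus T is not injective.
Since T is not injective, we find the least positive k with T(k) = T(0): this means 45k ≡ 0 (mod 100), i.e. 100 ∣ 45k. Since gcd(45, 100) = 5, dividing through by 5 this holds exactly when 20 ∣ 9k, and as gcd(9, 20) = 1, exactly when 20 ∣ k.
The smallest positive such k is 20.

20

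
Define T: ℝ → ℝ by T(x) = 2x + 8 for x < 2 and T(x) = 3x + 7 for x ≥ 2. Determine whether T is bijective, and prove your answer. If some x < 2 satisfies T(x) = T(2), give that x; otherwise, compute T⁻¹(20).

Both pieces are strictly increasing (slopes 2 and 3), so each is injective on its own interval.
The left piece maps (−∞, 2) onto (−∞, 12); the right piece maps [2, ∞) onto [13, ∞).
The images leave a gap (12 has no preimage), so T is not surjective, hence not bijective.
Because the two images are disjoint, no x < 2 has T(x) = T(2), so we compute T⁻¹(20): 20 lies in [13, ∞), so solve 3x + 7 = 20: x = (20 − 7)/3 = 13/3.

13/3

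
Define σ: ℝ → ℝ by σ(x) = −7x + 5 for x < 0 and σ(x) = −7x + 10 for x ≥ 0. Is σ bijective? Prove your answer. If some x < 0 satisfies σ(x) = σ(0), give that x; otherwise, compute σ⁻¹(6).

-5/7

Both pieces are strictly decreasing (slopes −7 and −7), so each is injective on its own interval.
The left piece maps (−∞, 0) onto (5, ∞); the right piece maps [0, ∞) onto (−∞, 10].
These images overlap. In particular σ(0) = 10 (right piece), and solving −7x + 5 = 10 on the left piece gives x = −5/7 < 0.
So σ(−5/7) = σ(0) with −5/7 ≠ 0, and σ is not injective, hence not bijective. This x = −5/7 is the requested value below 0.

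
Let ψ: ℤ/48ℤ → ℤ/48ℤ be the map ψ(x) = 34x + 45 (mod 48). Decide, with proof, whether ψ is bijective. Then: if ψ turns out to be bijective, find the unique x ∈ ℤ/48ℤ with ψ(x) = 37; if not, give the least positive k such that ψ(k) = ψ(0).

We have gcd(34, 48) = 2 > 1. Taking a = 0 and b = 24: ψ(0) = 45 and ψ(24) = 34·24 + 45 = 861 ≡ 45 (mod 48).
So ψ(0) = ψ(24) while 0 ≠ 24, so ψ is not injective, hence not bijective.
Since ψ is not bijective, we find the least positive k with ψ(k) = ψ(0): this means 34k ≡ 0 (mod 48), i.e. 48 ∣ 34k. Since gcd(34, 48) = 2, dividing through by 2 this holds exactly when 24 ∣ 17k, and as gcd(17, 24) = 1, exactly when 24 ∣ k.
The smallest positive such k is 24.

24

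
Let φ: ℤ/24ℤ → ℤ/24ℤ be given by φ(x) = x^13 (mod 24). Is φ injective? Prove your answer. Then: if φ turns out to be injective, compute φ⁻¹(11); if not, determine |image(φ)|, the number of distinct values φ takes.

15

φ(0) = 0^13 = 0.
φ(6): Repeated squaring mod 24: 6^1 ≡ 6, 6^2 ≡ 6² = 36 ≡ 12, 6^4 ≡ 12² = 144 ≡ 0, 6^8 ≡ 0² = 0. Since 13 = 8 + 4 + 1, 6^13 ≡ 0·0·6: 0·0 = 0, then 0·6 = 0. So 6^13 ≡ 0 (mod 24).
So φ(0) = φ(6) = 0 while 0 ≠ 6, thus φ is not injective.
Since φ is not injective, we determine |image(φ)|. Computing x^13 mod 24 for each x (by repeated squaring, reducing mod 24 at every step), the values φ(0), φ(1), …, φ(23) are: 0, 1, 8, 3, 16, 5, 0, 7, 8, 9, 16, 11, 0, 13, 8, 15, 16, 17, 0, 19, 8, 21, 16, 23.
The distinct values are {0, 1, 3, 5, 7, 8, 9, 11, 13, 15, 16, 17, 19, 21, 23}; there are 15 of them.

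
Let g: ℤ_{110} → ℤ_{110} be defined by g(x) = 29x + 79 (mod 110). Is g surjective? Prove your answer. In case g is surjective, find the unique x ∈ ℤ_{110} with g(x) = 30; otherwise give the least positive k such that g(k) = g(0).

59

Since gcd(29, 110) = 1, 29 is invertible modulo 110. Euclid's algorithm: 110 = 3·29 + 23, 29 = 1·23 + 6, 23 = 3·6 + 5, 6 = 1·5 + 1; back-substituting gives 1 = 19·29 − 5·110, so 29⁻¹ ≡ 19 (mod 110).
For any y ∈ ℤ_{110}, x = 19(y − 79) mod 110 satisfies g(x) = 29·19(y − 79) + 79 ≡ y (since 29·19 ≡ 1 mod 110). So every y has a preimage.
So g is surjective.
Since g is surjective, we compute g⁻¹(30): solve 29x + 79 ≡ 30 (mod 110), i.e. 29x ≡ 61 (mod 110).
Multiplying by 29⁻¹ = 19 gives x ≡ 19·61 = 1159 = 10·110 + 59 ≡ 59 (mod 110).
Check: g(59) = 29·59 + 79 = 1790 = 16·110 + 30 ≡ 30 (mod 110).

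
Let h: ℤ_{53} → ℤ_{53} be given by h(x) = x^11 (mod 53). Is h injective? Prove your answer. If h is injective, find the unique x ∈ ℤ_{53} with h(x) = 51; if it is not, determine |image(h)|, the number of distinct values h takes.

Since 53 is prime, the nonzero elements of ℤ_{53} form a cyclic group of order 52.
As gcd(11, 52) = 1, raising to the 11th power is a bijection on this group: if a^11 ≡ b^11 then (ab^{−1})^11 = 1, and the only element of order dividing gcd(11, 52) = 1 is 1, so a = b.
With h(0) = 0 this makes h injective on all of ℤ_{53}, hence bijective (finite equal-size domain and codomain). In particular h is injective.
Since h is injective, we find the preimage of 51. The inverse of x ↦ x^11 on (ℤ_{53})^× is x ↦ x^19, because 11·19 = 209 = 4·52 + 1 ≡ 1 (mod 52) and x^{52} = 1 for x ≠ 0 (Fermat). So h⁻¹(51) = 51^19 mod 53.
Repeated squaring mod 53: 51^1 ≡ 51, 51^2 ≡ 51² = 2601 ≡ 4, 51^4 ≡ 4² = 16, 51^8 ≡ 16² = 256 ≡ 44, 51^16 ≡ 44² = 1936 ≡ 28. Since 19 = 16 + 2 + 1, 51^19 ≡ 28·4·51: 28·4 = 112 ≡ 6, then 6·51 = 306 ≡ 41. So 51^19 ≡ 41 (mod 53).
Hence h⁻¹(51) = 41.

41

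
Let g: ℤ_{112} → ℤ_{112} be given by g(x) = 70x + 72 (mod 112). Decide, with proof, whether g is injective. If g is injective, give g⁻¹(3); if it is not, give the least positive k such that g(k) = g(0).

8

We have gcd(70, 112) = 14 > 1. Taking x_1 = 0 and x_2 = 8: g(0) = 72 and g(8) = 70·8 + 72 = 632 ≡ 72 (mod 112).
So g(0) = g(8) while 0 ≠ 8, hence g is not injective.
Since g is not injective, we find the least positive k with g(k) = g(0): this means 70k ≡ 0 (mod 112), i.e. 112 ∣ 70k. Since gcd(70, 112) = 14, dividing through by 14 this holds exactly when 8 ∣ 5k, and as gcd(5, 8) = 1, exactly when 8 ∣ k.
The smallest positive such k is 8.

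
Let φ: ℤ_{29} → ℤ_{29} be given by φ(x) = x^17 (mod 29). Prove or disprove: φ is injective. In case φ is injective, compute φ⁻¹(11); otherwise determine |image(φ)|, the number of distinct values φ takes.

Since 29 is prime, the nonzero elements of ℤ_{29} form a cyclic group of order 28.
As gcd(17, 28) = 1, raising to the 17th power is a bijection on this group: if x_1^17 ≡ x_2^17 then (x_1x_2^{−1})^17 = 1, and the only element of order dividing gcd(17, 28) = 1 is 1, so x_1 = x_2.
With φ(0) = 0 this makes φ injective on all of ℤ_{29}, hence bijective (finite equal-size domain and codomain). In particular φ is injective.
Since φ is injective, we find the preimage of 11. The inverse of x ↦ x^17 on (ℤ_{29})^× is x ↦ x^5, because 17·5 = 85 = 3·28 + 1 ≡ 1 (mod 28) and x^{28} = 1 for x ≠ 0 (Fermat). So φ⁻¹(11) = 11^5 mod 29.
Repeated squaring mod 29: 11^1 ≡ 11, 11^2 ≡ 11² = 121 ≡ 5, 11^4 ≡ 5² = 25. Since 5 = 4 + 1, 11^5 ≡ 25·11: 25·11 = 275 ≡ 14. So 11^5 ≡ 14 (mod 29).
Hence φ⁻¹(11) = 14.

14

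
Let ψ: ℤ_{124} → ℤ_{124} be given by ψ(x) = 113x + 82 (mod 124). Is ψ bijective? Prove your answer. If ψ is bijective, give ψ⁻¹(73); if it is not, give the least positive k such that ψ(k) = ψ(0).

Recall that ψ is injective when ψ(x_1) = ψ(x_2) forces x_1 = x_2.
If ψ(x_1) = ψ(x_2), then 113x_1 ≡ 113x_2 (mod 124). Because gcd(113, 124) = 1, we may cancel 113 to get x_1 ≡ x_2 (mod 124).
We now compute 113⁻¹ mod 124 explicitly. Euclid's algorithm: 124 = 1·113 + 11, 113 = 10·11 + 3, 11 = 3·3 + 2, 3 = 1·2 + 1; back-substituting gives 1 = 45·113 − 41·124, so 113⁻¹ ≡ 45 (mod 124).
For any y ∈ ℤ_{124}, x = 45(y − 82) mod 124 satisfies ψ(x) = 113·45(y − 82) + 82 ≡ y (since 113·45 ≡ 1 mod 124). So every y has a preimage.
Therefore ψ is bijective.
Since ψ is bijective, we find ψ⁻¹(73): we need 113x ≡ 73 − 82 ≡ 115 (mod 124). Using 113⁻¹ = 45: x ≡ 45·115 = 5175 = 41·124 + 91, so x = 91.
Check: ψ(91) = 113·91 + 82 = 10365 = 83·124 + 73 ≡ 73 (mod 124).

91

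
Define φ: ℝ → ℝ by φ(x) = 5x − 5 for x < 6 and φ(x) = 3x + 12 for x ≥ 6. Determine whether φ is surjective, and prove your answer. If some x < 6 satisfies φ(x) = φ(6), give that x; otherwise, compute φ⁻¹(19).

Both pieces are strictly increasing (slopes 5 and 3), so each is injective on its own interval.
The left piece maps (−∞, 6) onto (−∞, 25); the right piece maps [6, ∞) onto [30, ∞).
The union (−∞, 25) ∪ [30, ∞) omits the interval between 25 and 30; in particular 25 has no preimage. So φ is not surjective.
Because the two images are disjoint, no x < 6 has φ(x) = φ(6), so we compute φ⁻¹(19): 19 lies in (−∞, 25), so solve 5x − 5 = 19: x = (19 + 5)/5 = 24/5.

24/5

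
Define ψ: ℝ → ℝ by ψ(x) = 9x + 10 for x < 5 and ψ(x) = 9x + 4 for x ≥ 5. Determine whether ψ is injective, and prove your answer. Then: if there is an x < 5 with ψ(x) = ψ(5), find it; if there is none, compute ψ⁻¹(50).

13/3

Both pieces are strictly increasing (slopes 9 and 9), so each is injective on its own interval.
The left piece maps (−∞, 5) onto (−∞, 55); the right piece maps [5, ∞) onto [49, ∞).
These images overlap. In particular ψ(5) = 49 (right piece), and solving 9x + 10 = 49 on the left piece gives x = 13/3 < 5.
So ψ(13/3) = ψ(5) with 13/3 ≠ 5, and ψ is not injective. This x = 13/3 is the requested value below 5.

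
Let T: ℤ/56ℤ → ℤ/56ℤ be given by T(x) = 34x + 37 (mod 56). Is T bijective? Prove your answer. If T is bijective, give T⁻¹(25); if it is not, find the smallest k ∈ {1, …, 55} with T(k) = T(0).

Recall: T is injective when T(u) = T(v) forces u = v.
We have gcd(34, 56) = 2 > 1. Taking u = 0 and v = 28: T(0) = 37 and T(28) = 34·28 + 37 = 989 ≡ 37 (mod 56).
So T(0) = T(28) while 0 ≠ 28, therefore T is not injective, hence not bijective.
Since T is not bijective, we find the least positive k with T(k) = T(0): this means 34k ≡ 0 (mod 56), i.e. 56 ∣ 34k. Since gcd(34, 56) = 2, dividing through by 2 this holds exactly when 28 ∣ 17k, and as gcd(17, 28) = 1, exactly when 28 ∣ k.
The smallest positive such k is 28.

28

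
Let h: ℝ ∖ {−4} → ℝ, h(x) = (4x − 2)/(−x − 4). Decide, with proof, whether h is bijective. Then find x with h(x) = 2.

-1

If h(x) = −4, cross-multiplying gives −1(4x − 2) = 4(−x − 4), which simplifies to 2 = −16 — false.  So −4 has no preimage and h is not surjective.
Hence h is not bijective.
Solving h(x) = 2: cross-multiplying gives 4x − 2 = 2(−x − 4), which rearranges to 6x = −6, so x = −1.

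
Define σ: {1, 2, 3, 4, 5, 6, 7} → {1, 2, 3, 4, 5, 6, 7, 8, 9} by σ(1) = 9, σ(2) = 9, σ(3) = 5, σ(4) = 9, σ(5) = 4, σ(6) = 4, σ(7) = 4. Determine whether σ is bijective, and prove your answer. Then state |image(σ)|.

3

σ(1) = 9 = σ(2) with 1 ≠ 2, so σ is not injective, hence not bijective.
The image of σ is {4, 5, 9}, which has 3 elements.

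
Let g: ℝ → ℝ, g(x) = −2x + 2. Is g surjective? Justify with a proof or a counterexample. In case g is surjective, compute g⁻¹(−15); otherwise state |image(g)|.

17/2

Recall that surjectivity means every element of the codomain has a preimage under g.
For any y ∈ ℝ, x = (y − 2)/(−2) satisfies g(x) = y.
Hence g is surjective.
Since g is surjective, we compute g⁻¹(−15) = (−15 − 2)/(−2) = 17/2.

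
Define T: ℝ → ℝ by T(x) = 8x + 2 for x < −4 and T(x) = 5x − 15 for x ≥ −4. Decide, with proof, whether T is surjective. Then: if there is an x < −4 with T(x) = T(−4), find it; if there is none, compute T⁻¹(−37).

-37/8

Both pieces are strictly increasing (slopes 8 and 5), so each is injective on its own interval.
The left piece maps (−∞, −4) onto (−∞, −30); the right piece maps [−4, ∞) onto [−35, ∞).
The union (−∞, −30) ∪ [−35, ∞) covers ℝ, so T is surjective.
For the follow-up: the images overlap, so an x < −4 with T(x) = T(−4) exists. T(−4) = −35; solving 8x + 2 = −35 for x < −4 gives x = (−35 − 2)/8 = −37/8.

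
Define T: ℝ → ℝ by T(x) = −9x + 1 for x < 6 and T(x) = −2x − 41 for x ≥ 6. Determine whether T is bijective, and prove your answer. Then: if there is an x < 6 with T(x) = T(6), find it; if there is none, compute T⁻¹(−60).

19/2

Both pieces are strictly decreasing (slopes −9 and −2), so each is injective on its own interval.
The left piece maps (−∞, 6) onto (−53, ∞); the right piece maps [6, ∞) onto (−∞, −53].
Since −53 = −53, the images partition ℝ: T is injective and surjective, hence bijective.
Because the two images are disjoint, no x < 6 has T(x) = T(6), so we compute T⁻¹(−60): −60 lies in (−∞, −53], so solve −2x − 41 = −60: x = (−60 + 41)/(−2) = 19/2.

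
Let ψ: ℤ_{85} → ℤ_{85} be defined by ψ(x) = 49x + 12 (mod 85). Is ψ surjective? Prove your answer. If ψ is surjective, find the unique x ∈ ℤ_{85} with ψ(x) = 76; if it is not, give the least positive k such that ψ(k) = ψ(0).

36

Since gcd(49, 85) = 1, 49 is invertible modulo 85. Euclid's algorithm: 85 = 1·49 + 36, 49 = 1·36 + 13, 36 = 2·13 + 10, 13 = 1·10 + 3, 10 = 3·3 + 1; back-substituting gives 1 = 59·49 − 34·85, so 49⁻¹ ≡ 59 (mod 85).
For any y ∈ ℤ_{85}, x = 59(y − 12) mod 85 satisfies ψ(x) = 49·59(y − 12) + 12 ≡ y (since 49·59 ≡ 1 mod 85). So every y has a preimage.
Hence ψ is surjective.
Since ψ is surjective, we compute ψ⁻¹(76): solve 49x + 12 ≡ 76 (mod 85), i.e. 49x ≡ 64 (mod 85).
Multiplying by 49⁻¹ = 59 gives x ≡ 59·64 = 3776 = 44·85 + 36 ≡ 36 (mod 85).
Check: ψ(36) = 49·36 + 12 = 1776 = 20·85 + 76 ≡ 76 (mod 85).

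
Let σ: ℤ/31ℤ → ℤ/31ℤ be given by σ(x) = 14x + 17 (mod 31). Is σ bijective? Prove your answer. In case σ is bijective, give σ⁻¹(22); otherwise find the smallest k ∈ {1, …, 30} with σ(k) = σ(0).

Suppose σ(a) = σ(b) in ℤ/31ℤ. Then 14a + 17 ≡ 14b + 17 (mod 31), thus 14(a − b) ≡ 0 (mod 31).
Since gcd(14, 31) = 1, 14 is invertible modulo 31, therefore a − b ≡ 0 (mod 31), i.e. a = b.
We now compute 14⁻¹ mod 31 explicitly. Euclid's algorithm: 31 = 2·14 + 3, 14 = 4·3 + 2, 3 = 1·2 + 1; back-substituting gives 1 = 20·14 − 9·31, so 14⁻¹ ≡ 20 (mod 31).
For any y ∈ ℤ/31ℤ, x = 20(y − 17) mod 31 satisfies σ(x) = 14·20(y − 17) + 17 ≡ y (since 14·20 ≡ 1 mod 31). So every y has a preimage.
Therefore σ is bijective.
Since σ is bijective, we compute σ⁻¹(22): solve 14x + 17 ≡ 22 (mod 31), i.e. 14x ≡ 5 (mod 31).
Multiplying by 14⁻¹ = 20 gives x ≡ 20·5 = 100 = 3·31 + 7 ≡ 7 (mod 31).
Check: σ(7) = 14·7 + 17 = 115 = 3·31 + 22 ≡ 22 (mod 31).

7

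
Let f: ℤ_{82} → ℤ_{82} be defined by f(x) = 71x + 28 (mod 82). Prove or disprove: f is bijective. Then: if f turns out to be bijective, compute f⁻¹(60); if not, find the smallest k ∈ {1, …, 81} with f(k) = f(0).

If f(x_1) = f(x_2), then 71x_1 ≡ 71x_2 (mod 82). Because gcd(71, 82) = 1, we may cancel 71 to get x_1 ≡ x_2 (mod 82).
We now compute 71⁻¹ mod 82 explicitly. Euclid's algorithm: 82 = 1·71 + 11, 71 = 6·11 + 5, 11 = 2·5 + 1; back-substituting gives 1 = 67·71 − 58·82, so 71⁻¹ ≡ 67 (mod 82).
For any y ∈ ℤ_{82}, x = 67(y − 28) mod 82 satisfies f(x) = 71·67(y − 28) + 28 ≡ y (since 71·67 ≡ 1 mod 82). So every y has a preimage.
Hence f is bijective.
Since f is bijective, we compute f⁻¹(60): solve 71x + 28 ≡ 60 (mod 82), i.e. 71x ≡ 32 (mod 82).
Multiplying by 71⁻¹ = 67 gives x ≡ 67·32 = 2144 = 26·82 + 12 ≡ 12 (mod 82).
Check: f(12) = 71·12 + 28 = 880 = 10·82 + 60 ≡ 60 (mod 82).

12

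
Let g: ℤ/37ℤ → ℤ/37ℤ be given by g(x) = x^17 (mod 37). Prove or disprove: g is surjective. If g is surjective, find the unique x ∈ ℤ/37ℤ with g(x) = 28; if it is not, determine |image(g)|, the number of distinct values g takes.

Since 37 is prime, the nonzero elements of ℤ/37ℤ form a cyclic group of order 36.
As gcd(17, 36) = 1, raising to the 17th power is a bijection on this group: if s^17 ≡ t^17 then (st^{−1})^17 = 1, and the only element of order dividing gcd(17, 36) = 1 is 1, so s = t.
With g(0) = 0 this makes g injective on all of ℤ/37ℤ, hence bijective (finite equal-size domain and codomain). In particular g is surjective.
Since g is surjective, we find the preimage of 28. The inverse of x ↦ x^17 on (ℤ/37ℤ)^× is x ↦ x^17, because 17·17 = 289 = 8·36 + 1 ≡ 1 (mod 36) and x^{36} = 1 for x ≠ 0 (Fermat). So g⁻¹(28) = 28^17 mod 37.
Repeated squaring mod 37: 28^1 ≡ 28, 28^2 ≡ 28² = 784 ≡ 7, 28^4 ≡ 7² = 49 ≡ 12, 28^8 ≡ 12² = 144 ≡ 33, 28^16 ≡ 33² = 1089 ≡ 16. Since 17 = 16 + 1, 28^17 ≡ 16·28: 16·28 = 448 ≡ 4. So 28^17 ≡ 4 (mod 37).
Hence g⁻¹(28) = 4.

4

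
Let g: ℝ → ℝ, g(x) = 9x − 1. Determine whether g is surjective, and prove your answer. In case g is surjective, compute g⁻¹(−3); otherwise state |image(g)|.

Recall: g is surjective if every y in the codomain equals g(x) for some x in the domain.
For any y ∈ ℝ, x = (y + 1)/9 satisfies g(x) = y.
So g is surjective.
Since g is surjective, we compute g⁻¹(−3) = (−3 + 1)/9 = −2/9.

-2/9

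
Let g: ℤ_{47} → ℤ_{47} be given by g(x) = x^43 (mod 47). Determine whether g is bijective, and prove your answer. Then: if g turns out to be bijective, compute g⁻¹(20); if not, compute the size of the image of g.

Since 47 is prime, the nonzero elements of ℤ_{47} form a cyclic group of order 46.
As gcd(43, 46) = 1, raising to the 43rd power is a bijection on this group: if a^43 ≡ b^43 then (ab^{−1})^43 = 1, and the only element of order dividing gcd(43, 46) = 1 is 1, so a = b.
With g(0) = 0 this makes g injective on all of ℤ_{47}, hence bijective (finite equal-size domain and codomain). In particular g is bijective.
Since g is bijective, we find the preimage of 20. The inverse of x ↦ x^43 on (ℤ_{47})^× is x ↦ x^15, because 43·15 = 645 = 14·46 + 1 ≡ 1 (mod 46) and x^{46} = 1 for x ≠ 0 (Fermat). So g⁻¹(20) = 20^15 mod 47.
Repeated squaring mod 47: 20^1 ≡ 20, 20^2 ≡ 20² = 400 ≡ 24, 20^4 ≡ 24² = 576 ≡ 12, 20^8 ≡ 12² = 144 ≡ 3. Since 15 = 8 + 4 + 2 + 1, 20^15 ≡ 3·12·24·20: 3·12 = 36, then 36·24 = 864 ≡ 18, then 18·20 = 360 ≡ 31. So 20^15 ≡ 31 (mod 47).
Hence g⁻¹(20) = 31.

31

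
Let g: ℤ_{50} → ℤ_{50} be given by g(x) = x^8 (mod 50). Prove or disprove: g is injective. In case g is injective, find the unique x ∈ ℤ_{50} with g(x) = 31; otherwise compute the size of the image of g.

12

g(1) = 1^8 = 1.
g(7): Repeated squaring mod 50: 7^1 ≡ 7, 7^2 ≡ 7² = 49, 7^4 ≡ 49² = 2401 ≡ 1, 7^8 ≡ 1² = 1. So 7^8 ≡ 1 (mod 50).
So g(1) = g(7) = 1 while 1 ≠ 7, so g is not injective.
Since g is not injective, we determine |image(g)|. Computing x^8 mod 50 for each x (by repeated squaring, reducing mod 50 at every step), the values g(0), g(1), …, g(49) are: 0, 1, 6, 11, 36, 25, 16, 1, 16, 21, 0, 31, 46, 21, 6, 25, 46, 41, 26, 41, 0, 11, 36, 31, 26, 25, 26, 31, 36, 11, 0, 41, 26, 41, 46, 25, 6, 21, 46, 31, 0, 21, 16, 1, 16, 25, 36, 11, 6, 1.
The distinct values are {0, 1, 6, 11, 16, 21, 25, 26, 31, 36, 41, 46}; there are 12 of them.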